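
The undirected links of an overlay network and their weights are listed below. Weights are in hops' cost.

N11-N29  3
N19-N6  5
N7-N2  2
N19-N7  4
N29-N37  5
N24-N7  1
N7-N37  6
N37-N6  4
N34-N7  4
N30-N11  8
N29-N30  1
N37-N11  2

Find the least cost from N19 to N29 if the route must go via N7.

15 hops' cost

Shortest N19→N7: N19 → N7 = 4
Best N7 to N29: N7 → N37 → N29 costing 11
Total via N7: 4 + 11 = 15 hops' cost.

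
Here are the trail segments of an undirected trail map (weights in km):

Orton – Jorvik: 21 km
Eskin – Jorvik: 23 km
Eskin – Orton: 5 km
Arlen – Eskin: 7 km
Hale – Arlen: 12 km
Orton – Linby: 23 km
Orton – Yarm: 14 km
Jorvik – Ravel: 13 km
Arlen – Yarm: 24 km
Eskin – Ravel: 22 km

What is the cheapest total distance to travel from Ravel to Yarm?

Compare a few routes:
Ravel–Jorvik–Orton–Yarm: 13+21+14 = 48
Ravel–Eskin–Orton–Yarm: 22+5+14 = 41
Ravel–Eskin–Arlen–Yarm: 22+7+24 = 53
Cheapest is Ravel–Eskin–Orton–Yarm at 41 km.

41 km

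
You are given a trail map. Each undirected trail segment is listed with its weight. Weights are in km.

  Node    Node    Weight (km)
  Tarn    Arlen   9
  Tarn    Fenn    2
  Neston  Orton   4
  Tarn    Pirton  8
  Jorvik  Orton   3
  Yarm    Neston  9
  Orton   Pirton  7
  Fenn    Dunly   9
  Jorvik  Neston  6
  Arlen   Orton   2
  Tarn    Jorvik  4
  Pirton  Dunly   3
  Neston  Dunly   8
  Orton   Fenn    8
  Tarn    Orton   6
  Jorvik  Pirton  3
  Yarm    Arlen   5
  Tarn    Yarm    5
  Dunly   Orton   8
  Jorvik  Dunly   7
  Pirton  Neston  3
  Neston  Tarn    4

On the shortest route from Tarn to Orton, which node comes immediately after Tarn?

Orton

Candidate routes:
Tarn–Jorvik–Orton: 4+3 = 7
Tarn–Orton: 6 = 6
Cheapest is Tarn–Orton at 6 km.
So from Tarn the first move is to Orton.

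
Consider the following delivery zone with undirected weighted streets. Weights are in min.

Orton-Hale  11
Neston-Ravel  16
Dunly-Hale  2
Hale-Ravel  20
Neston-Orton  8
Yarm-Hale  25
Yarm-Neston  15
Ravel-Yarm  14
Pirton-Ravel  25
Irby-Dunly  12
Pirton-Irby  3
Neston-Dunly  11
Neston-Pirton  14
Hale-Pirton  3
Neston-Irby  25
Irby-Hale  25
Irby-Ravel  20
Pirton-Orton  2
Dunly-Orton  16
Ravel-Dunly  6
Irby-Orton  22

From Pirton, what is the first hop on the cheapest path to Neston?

Compare a few routes:
Pirton → Orton → Neston: 2+8 = 10
Pirton → Neston: 14 = 14
The minimum is 10 min via Pirton → Orton → Neston.
So from Pirton the first move is to Orton.

Orton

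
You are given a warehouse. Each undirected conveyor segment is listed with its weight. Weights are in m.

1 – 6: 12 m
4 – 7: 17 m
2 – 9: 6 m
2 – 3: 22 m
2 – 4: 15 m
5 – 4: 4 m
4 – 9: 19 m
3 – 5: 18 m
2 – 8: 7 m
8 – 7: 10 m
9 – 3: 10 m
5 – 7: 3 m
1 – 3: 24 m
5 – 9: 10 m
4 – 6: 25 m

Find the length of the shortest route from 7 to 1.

44 m

Enumerating some paths:
7 - 5 - 4 - 6 - 1: 3+4+25+12 = 44
7 - 5 - 3 - 1: 3+18+24 = 45
The minimum is 44 m via 7 - 5 - 4 - 6 - 1.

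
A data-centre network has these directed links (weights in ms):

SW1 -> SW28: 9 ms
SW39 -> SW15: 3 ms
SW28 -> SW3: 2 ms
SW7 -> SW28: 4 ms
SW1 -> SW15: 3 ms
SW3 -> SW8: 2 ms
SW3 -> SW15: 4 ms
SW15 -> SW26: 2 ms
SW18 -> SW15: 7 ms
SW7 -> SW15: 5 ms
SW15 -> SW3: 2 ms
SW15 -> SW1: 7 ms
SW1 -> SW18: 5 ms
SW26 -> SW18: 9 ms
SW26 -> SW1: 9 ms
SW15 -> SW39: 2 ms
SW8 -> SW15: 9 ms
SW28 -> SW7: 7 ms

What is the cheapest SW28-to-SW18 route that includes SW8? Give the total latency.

24 ms

Shortest SW28→SW8: SW28–SW3–SW8 = 4
Best SW8 to SW18: SW8–SW15–SW26–SW18 costing 20
Total via SW8: 4 + 20 = 24 ms.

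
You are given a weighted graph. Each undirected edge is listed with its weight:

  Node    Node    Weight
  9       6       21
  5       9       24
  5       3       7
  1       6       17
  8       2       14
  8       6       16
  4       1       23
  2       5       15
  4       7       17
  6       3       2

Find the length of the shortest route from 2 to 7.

Compare a few routes:
2–5–3–6–1–4–7: 15+7+2+17+23+17 = 81
2–8–6–1–4–7: 14+16+17+23+17 = 87
2–5–9–6–1–4–7: 15+24+21+17+23+17 = 117
The minimum is 81 via 2–5–3–6–1–4–7.

81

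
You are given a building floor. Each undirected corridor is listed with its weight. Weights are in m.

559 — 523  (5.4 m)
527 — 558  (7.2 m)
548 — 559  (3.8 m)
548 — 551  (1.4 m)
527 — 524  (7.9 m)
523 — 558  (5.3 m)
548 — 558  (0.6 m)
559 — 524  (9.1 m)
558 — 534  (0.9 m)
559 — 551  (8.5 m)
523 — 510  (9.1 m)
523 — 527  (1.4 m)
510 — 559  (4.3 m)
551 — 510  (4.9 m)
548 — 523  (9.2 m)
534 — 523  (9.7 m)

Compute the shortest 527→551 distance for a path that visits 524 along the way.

Best 527 to 524: 527 → 524 costing 7.9
Shortest 524→551: 524 → 559 → 548 → 551 = 14.3
Total via 524: 7.9 + 14.3 = 22.2 m.

22.2 m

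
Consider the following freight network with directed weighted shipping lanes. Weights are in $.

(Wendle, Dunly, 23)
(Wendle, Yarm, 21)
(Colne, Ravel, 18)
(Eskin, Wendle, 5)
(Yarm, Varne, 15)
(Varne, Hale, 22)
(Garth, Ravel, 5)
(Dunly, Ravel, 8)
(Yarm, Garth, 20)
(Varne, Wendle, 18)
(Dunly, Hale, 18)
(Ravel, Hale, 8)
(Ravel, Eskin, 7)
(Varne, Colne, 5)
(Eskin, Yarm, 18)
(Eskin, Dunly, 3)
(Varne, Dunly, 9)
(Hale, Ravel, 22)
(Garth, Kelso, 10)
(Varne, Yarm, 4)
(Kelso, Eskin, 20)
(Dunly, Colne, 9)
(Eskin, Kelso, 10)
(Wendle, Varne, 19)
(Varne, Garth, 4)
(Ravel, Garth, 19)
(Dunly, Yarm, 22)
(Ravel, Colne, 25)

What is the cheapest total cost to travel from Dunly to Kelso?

$25

Settle nodes by increasing distance from Dunly:
Dunly: 0
Ravel: 8  (via Dunly)
Colne: 9  (via Dunly)
Eskin: 15  (via Ravel)
Hale: 16  (via Ravel)
Wendle: 20  (via Eskin)
Yarm: 22  (via Dunly)
Kelso: 25  (via Eskin)
Shortest route: Dunly → Ravel → Eskin → Kelso = $25.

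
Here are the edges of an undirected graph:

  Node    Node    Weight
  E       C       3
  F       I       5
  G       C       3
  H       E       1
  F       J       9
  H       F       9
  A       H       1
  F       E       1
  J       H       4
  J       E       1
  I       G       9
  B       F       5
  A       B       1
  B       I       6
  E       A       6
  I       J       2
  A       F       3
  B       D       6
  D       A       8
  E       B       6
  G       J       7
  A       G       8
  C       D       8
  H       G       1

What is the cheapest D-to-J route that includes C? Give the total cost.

Shortest D→C: D → C = 8
Best C to J: C → E → J costing 4
Total via C: 8 + 4 = 12.

12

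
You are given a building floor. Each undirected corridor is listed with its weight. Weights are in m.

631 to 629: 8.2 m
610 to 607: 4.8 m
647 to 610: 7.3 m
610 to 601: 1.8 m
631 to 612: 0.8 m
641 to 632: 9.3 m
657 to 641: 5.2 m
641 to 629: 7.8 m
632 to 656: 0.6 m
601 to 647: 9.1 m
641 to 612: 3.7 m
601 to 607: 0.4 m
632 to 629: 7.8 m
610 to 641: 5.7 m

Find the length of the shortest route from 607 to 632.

17.2 m

Shortest distances from 607:
607: 0
601: 0.4  (via 607)
610: 2.2  (via 601)
641: 7.9  (via 610)
647: 9.5  (via 601)
612: 11.6  (via 641)
631: 12.4  (via 612)
657: 13.1  (via 641)
629: 15.7  (via 641)
632: 17.2  (via 641)
Shortest route: 607 → 601 → 610 → 641 → 632 = 17.2 m.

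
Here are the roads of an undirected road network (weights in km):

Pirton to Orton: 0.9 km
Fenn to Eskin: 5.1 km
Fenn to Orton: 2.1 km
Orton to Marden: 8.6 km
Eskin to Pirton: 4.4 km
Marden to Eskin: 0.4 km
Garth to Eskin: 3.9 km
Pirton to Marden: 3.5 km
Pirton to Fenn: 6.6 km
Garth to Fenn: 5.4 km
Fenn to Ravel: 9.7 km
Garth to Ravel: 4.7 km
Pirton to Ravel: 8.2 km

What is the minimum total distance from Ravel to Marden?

9 km

Enumerating some paths:
Ravel - Garth - Eskin - Marden: 4.7+3.9+0.4 = 9
Ravel - Pirton - Eskin - Marden: 8.2+4.4+0.4 = 13
Ravel - Pirton - Marden: 8.2+3.5 = 11.7
Cheapest is Ravel - Garth - Eskin - Marden at 9 km.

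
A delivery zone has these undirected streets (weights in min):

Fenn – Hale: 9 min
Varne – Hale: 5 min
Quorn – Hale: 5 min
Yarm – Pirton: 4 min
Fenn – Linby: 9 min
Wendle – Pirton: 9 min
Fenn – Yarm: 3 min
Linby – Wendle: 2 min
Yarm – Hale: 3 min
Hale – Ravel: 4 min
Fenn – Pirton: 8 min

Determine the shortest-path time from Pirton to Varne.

Settle nodes by increasing distance from Pirton:
Pirton: 0
Yarm: 4  (via Pirton)
Fenn: 7  (via Yarm)
Hale: 7  (via Yarm)
Wendle: 9  (via Pirton)
Linby: 11  (via Wendle)
Ravel: 11  (via Hale)
Varne: 12  (via Hale)
Shortest route: Pirton → Yarm → Hale → Varne = 12 min.

12 min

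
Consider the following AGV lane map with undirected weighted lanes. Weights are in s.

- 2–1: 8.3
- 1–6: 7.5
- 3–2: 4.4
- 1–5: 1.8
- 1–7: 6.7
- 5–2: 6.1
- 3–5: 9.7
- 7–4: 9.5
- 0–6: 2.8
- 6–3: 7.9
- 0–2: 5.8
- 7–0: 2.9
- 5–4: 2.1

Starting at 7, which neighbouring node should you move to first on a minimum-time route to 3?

Enumerating some paths:
7 - 1 - 5 - 3: 6.7+1.8+9.7 = 18.2
7 - 0 - 6 - 3: 2.9+2.8+7.9 = 13.6
7 - 0 - 2 - 3: 2.9+5.8+4.4 = 13.1
Cheapest is 7 - 0 - 2 - 3 at 13.1 s.
So from 7 the first move is to 0.

0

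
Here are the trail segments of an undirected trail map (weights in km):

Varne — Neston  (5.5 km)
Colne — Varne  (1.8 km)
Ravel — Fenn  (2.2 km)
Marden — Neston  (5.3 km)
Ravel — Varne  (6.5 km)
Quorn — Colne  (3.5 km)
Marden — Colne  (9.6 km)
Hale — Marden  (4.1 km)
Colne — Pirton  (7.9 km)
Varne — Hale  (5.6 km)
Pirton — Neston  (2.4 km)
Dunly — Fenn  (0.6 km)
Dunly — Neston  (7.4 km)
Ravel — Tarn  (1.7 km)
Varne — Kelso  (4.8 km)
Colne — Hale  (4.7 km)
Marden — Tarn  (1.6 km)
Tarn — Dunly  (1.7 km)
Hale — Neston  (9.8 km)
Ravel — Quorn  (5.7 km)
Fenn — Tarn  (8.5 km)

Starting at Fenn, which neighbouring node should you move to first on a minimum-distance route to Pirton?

Compare a few routes:
Fenn - Dunly - Neston - Pirton: 0.6+7.4+2.4 = 10.4
Fenn - Dunly - Tarn - Marden - Neston - Pirton: 0.6+1.7+1.6+5.3+2.4 = 11.6
The minimum is 10.4 km via Fenn - Dunly - Neston - Pirton.
So from Fenn the first move is to Dunly.

Dunly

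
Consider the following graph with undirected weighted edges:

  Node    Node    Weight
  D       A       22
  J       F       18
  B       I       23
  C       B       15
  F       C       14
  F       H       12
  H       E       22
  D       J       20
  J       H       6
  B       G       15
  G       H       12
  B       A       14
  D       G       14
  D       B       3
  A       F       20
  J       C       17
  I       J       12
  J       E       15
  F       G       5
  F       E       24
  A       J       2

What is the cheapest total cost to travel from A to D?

17

Candidate routes:
A–B–D: 14+3 = 17
A–D: 22 = 22
Cheapest is A–B–D at 17.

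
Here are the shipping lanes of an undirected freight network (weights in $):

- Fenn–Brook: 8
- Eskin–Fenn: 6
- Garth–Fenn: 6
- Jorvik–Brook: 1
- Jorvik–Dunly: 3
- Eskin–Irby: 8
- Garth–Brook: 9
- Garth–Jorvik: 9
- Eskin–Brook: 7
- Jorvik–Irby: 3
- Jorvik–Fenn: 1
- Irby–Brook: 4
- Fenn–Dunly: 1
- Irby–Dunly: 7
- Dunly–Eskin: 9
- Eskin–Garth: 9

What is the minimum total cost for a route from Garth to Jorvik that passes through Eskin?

Best Garth to Eskin: Garth → Eskin costing 9
Shortest Eskin→Jorvik: Eskin → Fenn → Jorvik = 7
Total via Eskin: 9 + 7 = $16.

$16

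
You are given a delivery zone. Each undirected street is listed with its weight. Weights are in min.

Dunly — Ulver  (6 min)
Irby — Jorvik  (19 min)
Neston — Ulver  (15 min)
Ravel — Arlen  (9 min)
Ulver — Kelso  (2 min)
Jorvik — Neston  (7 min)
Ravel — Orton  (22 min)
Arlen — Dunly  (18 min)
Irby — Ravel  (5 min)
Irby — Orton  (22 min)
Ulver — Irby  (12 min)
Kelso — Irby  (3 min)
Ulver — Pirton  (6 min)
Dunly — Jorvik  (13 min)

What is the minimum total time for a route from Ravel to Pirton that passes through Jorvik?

Best Ravel to Jorvik: Ravel → Irby → Jorvik costing 24
Best Jorvik to Pirton: Jorvik → Dunly → Ulver → Pirton costing 25
Total via Jorvik: 24 + 25 = 49 min.

49 min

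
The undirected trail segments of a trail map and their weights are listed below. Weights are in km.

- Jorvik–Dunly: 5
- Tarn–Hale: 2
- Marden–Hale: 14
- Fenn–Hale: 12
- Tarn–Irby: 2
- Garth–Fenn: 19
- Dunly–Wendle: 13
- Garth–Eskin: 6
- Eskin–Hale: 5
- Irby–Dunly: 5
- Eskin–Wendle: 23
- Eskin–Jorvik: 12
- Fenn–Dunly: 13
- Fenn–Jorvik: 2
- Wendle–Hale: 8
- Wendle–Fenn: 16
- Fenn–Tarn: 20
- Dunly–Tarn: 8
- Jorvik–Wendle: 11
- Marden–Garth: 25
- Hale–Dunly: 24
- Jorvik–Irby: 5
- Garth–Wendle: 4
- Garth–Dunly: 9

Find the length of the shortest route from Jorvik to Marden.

23 km

Candidate routes:
Jorvik - Dunly - Irby - Tarn - Hale - Marden: 5+5+2+2+14 = 28
Jorvik - Fenn - Hale - Marden: 2+12+14 = 28
Jorvik - Irby - Tarn - Hale - Marden: 5+2+2+14 = 23
Jorvik - Dunly - Tarn - Hale - Marden: 5+8+2+14 = 29
The minimum is 23 km via Jorvik - Irby - Tarn - Hale - Marden.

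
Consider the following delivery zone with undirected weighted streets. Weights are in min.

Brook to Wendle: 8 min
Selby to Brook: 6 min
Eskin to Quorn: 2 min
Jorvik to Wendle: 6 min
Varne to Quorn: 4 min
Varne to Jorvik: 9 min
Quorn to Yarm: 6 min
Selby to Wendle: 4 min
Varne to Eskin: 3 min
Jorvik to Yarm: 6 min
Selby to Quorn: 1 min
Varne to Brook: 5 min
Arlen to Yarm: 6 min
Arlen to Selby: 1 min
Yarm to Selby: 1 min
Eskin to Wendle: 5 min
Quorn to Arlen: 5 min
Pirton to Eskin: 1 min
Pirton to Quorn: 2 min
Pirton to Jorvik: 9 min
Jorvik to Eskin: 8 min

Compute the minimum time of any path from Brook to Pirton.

9 min

Shortest distances from Brook:
Brook: 0
Varne: 5  (via Brook)
Selby: 6  (via Brook)
Arlen: 7  (via Selby)
Quorn: 7  (via Selby)
Yarm: 7  (via Selby)
Wendle: 8  (via Brook)
Eskin: 8  (via Varne)
Pirton: 9  (via Quorn)
Shortest route: Brook → Selby → Quorn → Pirton = 9 min.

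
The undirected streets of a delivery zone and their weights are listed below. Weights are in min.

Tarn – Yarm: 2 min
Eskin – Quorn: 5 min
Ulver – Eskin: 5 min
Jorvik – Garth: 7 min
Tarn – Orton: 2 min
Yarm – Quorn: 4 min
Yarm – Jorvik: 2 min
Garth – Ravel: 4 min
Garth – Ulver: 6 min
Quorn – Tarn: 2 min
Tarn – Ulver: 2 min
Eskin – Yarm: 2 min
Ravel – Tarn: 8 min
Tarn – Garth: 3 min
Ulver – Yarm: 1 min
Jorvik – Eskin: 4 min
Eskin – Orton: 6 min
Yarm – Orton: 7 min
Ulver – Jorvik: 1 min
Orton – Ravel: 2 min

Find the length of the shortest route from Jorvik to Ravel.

Compare a few routes:
Jorvik - Yarm - Tarn - Orton - Ravel: 2+2+2+2 = 8
Jorvik - Ulver - Tarn - Orton - Ravel: 1+2+2+2 = 7
Jorvik - Yarm - Ulver - Tarn - Orton - Ravel: 2+1+2+2+2 = 9
Jorvik - Ulver - Yarm - Tarn - Orton - Ravel: 1+1+2+2+2 = 8
Cheapest is Jorvik - Ulver - Tarn - Orton - Ravel at 7 min.

7 min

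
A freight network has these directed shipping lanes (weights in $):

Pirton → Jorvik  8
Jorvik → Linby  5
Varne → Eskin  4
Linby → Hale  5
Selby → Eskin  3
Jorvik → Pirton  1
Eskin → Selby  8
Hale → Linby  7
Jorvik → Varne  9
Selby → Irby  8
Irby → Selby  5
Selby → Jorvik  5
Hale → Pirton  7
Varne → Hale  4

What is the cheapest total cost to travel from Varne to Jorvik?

$17

Compare a few routes:
Varne–Hale–Pirton–Jorvik: 4+7+8 = 19
Varne–Eskin–Selby–Jorvik: 4+8+5 = 17
The minimum is $17 via Varne–Eskin–Selby–Jorvik.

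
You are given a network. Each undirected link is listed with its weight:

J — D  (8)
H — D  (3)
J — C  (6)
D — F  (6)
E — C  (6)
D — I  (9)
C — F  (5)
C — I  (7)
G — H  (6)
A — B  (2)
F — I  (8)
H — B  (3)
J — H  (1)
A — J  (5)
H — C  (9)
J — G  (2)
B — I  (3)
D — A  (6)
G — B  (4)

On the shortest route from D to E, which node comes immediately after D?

Candidate routes:
D → H → J → C → E: 3+1+6+6 = 16
D → F → C → E: 6+5+6 = 17
D → H → C → E: 3+9+6 = 18
D → J → C → E: 8+6+6 = 20
The minimum is 16 via D → H → J → C → E.
So from D the first move is to H.

H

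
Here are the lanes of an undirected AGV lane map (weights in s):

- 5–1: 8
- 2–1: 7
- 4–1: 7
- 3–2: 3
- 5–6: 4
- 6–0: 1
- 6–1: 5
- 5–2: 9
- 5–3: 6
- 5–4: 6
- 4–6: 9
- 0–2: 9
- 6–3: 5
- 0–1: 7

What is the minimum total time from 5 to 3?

6 s

Shortest distances from 5:
5: 0
6: 4  (via 5)
0: 5  (via 6)
3: 6  (via 5)
Shortest route: 5 → 3 = 6 s.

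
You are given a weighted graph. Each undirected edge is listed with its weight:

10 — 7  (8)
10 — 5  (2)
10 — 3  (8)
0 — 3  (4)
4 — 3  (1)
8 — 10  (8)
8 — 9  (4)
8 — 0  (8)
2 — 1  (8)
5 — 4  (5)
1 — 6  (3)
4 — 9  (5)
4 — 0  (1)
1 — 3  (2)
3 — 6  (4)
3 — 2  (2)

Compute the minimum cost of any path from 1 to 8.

12

Settle nodes by increasing distance from 1:
1: 0
3: 2  (via 1)
4: 3  (via 3)
6: 3  (via 1)
0: 4  (via 4)
2: 4  (via 3)
5: 8  (via 4)
9: 8  (via 4)
10: 10  (via 3)
8: 12  (via 0)
Shortest route: 1–3–4–0–8 = 12.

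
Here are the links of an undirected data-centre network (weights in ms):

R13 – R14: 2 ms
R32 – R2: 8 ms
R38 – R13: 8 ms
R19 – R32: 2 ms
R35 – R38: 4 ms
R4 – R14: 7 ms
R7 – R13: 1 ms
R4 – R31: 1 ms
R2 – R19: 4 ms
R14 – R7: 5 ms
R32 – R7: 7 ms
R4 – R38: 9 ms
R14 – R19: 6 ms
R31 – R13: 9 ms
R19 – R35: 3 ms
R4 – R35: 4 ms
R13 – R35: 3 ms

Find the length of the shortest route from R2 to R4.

Compare a few routes:
R2 - R19 - R14 - R13 - R35 - R4: 4+6+2+3+4 = 19
R2 - R19 - R35 - R4: 4+3+4 = 11
R2 - R32 - R19 - R35 - R4: 8+2+3+4 = 17
R2 - R19 - R14 - R4: 4+6+7 = 17
Cheapest is R2 - R19 - R35 - R4 at 11 ms.

11 ms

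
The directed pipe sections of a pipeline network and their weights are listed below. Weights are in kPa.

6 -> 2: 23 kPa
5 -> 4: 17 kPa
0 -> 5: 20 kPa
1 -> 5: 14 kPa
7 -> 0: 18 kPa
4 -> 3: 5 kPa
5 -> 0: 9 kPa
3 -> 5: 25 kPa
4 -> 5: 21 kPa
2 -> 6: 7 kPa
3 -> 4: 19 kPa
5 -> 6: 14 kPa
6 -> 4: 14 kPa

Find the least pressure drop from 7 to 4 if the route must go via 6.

Shortest 7→6: 7–0–5–6 = 52
Shortest 6→4: 6–4 = 14
Total via 6: 52 + 14 = 66 kPa.

66 kPa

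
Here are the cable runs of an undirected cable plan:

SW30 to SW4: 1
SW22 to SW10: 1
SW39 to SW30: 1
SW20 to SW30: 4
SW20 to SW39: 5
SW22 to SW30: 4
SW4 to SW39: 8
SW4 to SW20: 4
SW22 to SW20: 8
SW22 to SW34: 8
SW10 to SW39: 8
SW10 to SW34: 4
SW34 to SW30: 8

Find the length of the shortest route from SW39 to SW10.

6

Candidate routes:
SW39 - SW30 - SW20 - SW22 - SW10: 1+4+8+1 = 14
SW39 - SW10: 8 = 8
SW39 - SW30 - SW34 - SW10: 1+8+4 = 13
SW39 - SW30 - SW22 - SW10: 1+4+1 = 6
Cheapest is SW39 - SW30 - SW22 - SW10 at 6.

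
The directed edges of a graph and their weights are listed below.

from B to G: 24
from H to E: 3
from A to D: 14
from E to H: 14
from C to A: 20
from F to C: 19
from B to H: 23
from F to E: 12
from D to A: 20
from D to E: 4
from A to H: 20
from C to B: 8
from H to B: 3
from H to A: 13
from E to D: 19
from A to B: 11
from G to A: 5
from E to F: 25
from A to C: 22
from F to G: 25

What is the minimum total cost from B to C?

Compare a few routes:
B–H–E–F–C: 23+3+25+19 = 70
B–H–A–C: 23+13+22 = 58
B–G–A–C: 24+5+22 = 51
Cheapest is B–G–A–C at 51.

51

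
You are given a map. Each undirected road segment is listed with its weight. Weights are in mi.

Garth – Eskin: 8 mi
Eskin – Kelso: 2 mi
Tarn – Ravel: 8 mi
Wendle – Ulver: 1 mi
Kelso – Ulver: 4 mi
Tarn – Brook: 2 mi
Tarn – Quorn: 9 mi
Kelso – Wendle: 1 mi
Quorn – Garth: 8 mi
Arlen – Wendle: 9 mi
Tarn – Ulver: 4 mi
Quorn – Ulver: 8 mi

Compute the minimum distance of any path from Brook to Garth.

Compare a few routes:
Brook–Tarn–Ulver–Kelso–Eskin–Garth: 2+4+4+2+8 = 20
Brook–Tarn–Quorn–Garth: 2+9+8 = 19
Brook–Tarn–Ulver–Wendle–Kelso–Eskin–Garth: 2+4+1+1+2+8 = 18
The minimum is 18 mi via Brook–Tarn–Ulver–Wendle–Kelso–Eskin–Garth.

18 mi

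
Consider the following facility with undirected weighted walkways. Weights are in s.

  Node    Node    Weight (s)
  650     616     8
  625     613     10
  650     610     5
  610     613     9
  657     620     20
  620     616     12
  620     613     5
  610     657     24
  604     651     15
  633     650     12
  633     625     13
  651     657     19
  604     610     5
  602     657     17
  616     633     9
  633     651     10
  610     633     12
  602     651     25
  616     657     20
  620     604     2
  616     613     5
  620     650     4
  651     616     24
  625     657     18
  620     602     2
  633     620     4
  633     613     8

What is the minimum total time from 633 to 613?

Shortest distances from 633:
633: 0
620: 4  (via 633)
604: 6  (via 620)
602: 6  (via 620)
613: 8  (via 633)
Shortest route: 633–613 = 8 s.

8 s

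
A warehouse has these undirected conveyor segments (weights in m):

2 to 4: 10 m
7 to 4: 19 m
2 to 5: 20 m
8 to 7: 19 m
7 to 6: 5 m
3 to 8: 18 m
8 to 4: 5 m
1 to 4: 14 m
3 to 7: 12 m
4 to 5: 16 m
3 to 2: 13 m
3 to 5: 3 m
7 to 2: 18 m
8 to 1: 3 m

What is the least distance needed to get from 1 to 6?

Compare a few routes:
1 - 8 - 3 - 7 - 6: 3+18+12+5 = 38
1 - 8 - 4 - 7 - 6: 3+5+19+5 = 32
1 - 8 - 7 - 6: 3+19+5 = 27
Cheapest is 1 - 8 - 7 - 6 at 27 m.

27 m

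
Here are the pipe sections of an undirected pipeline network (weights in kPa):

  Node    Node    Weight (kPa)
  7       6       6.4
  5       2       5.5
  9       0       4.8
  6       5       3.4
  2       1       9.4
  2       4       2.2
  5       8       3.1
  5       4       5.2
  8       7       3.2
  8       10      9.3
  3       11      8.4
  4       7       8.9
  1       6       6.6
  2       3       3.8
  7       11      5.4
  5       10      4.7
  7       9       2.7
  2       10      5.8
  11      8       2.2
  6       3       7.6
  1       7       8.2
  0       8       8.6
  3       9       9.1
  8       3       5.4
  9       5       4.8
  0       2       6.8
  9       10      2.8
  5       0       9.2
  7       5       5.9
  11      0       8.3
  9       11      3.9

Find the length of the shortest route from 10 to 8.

7.8 kPa

Shortest distances from 10:
10: 0
9: 2.8  (via 10)
5: 4.7  (via 10)
7: 5.5  (via 9)
2: 5.8  (via 10)
11: 6.7  (via 9)
0: 7.6  (via 9)
8: 7.8  (via 5)
Shortest route: 10 → 5 → 8 = 7.8 kPa.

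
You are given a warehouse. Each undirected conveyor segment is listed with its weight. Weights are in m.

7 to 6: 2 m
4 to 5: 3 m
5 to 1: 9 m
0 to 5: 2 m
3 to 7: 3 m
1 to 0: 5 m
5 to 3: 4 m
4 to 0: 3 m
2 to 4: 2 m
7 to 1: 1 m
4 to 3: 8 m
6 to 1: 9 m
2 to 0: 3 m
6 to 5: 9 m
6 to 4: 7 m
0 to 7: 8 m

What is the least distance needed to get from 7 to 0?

Compare a few routes:
7 - 3 - 5 - 0: 3+4+2 = 9
7 - 0: 8 = 8
7 - 1 - 0: 1+5 = 6
Cheapest is 7 - 1 - 0 at 6 m.

6 m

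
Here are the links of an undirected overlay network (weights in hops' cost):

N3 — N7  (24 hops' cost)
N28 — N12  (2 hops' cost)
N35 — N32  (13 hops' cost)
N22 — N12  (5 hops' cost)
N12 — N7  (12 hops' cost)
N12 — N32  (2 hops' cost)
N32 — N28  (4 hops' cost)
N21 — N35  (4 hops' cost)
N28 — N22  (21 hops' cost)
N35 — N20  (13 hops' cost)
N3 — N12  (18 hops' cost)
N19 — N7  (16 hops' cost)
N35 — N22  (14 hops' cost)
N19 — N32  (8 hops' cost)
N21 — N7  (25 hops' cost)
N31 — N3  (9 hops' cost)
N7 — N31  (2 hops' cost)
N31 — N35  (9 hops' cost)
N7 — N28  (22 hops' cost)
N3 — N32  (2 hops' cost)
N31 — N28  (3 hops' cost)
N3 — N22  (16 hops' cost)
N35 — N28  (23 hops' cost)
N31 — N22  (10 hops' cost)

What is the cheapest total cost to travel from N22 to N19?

Enumerating some paths:
N22 - N12 - N32 - N19: 5+2+8 = 15
N22 - N12 - N28 - N32 - N19: 5+2+4+8 = 19
Cheapest is N22 - N12 - N32 - N19 at 15 hops' cost.

15 hops' cost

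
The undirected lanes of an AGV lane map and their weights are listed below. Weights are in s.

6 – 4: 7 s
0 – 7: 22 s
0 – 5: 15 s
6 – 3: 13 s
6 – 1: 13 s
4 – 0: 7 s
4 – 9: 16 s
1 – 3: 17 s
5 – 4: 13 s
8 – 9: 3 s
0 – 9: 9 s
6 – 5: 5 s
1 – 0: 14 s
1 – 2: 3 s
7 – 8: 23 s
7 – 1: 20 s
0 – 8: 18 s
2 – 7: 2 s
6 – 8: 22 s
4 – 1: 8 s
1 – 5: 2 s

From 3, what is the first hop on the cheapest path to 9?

Compare a few routes:
3 - 6 - 8 - 9: 13+22+3 = 38
3 - 6 - 4 - 9: 13+7+16 = 36
3 - 1 - 0 - 9: 17+14+9 = 40
Cheapest is 3 - 6 - 4 - 9 at 36 s.
So from 3 the first move is to 6.

6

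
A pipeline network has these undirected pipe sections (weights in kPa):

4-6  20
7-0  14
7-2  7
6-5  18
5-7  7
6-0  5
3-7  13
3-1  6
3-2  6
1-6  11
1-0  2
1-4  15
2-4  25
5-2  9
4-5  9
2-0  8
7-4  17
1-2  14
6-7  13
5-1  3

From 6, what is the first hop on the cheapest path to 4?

0

Compare a few routes:
6 - 4: 20 = 20
6 - 0 - 1 - 5 - 4: 5+2+3+9 = 19
Cheapest is 6 - 0 - 1 - 5 - 4 at 19 kPa.
So from 6 the first move is to 0.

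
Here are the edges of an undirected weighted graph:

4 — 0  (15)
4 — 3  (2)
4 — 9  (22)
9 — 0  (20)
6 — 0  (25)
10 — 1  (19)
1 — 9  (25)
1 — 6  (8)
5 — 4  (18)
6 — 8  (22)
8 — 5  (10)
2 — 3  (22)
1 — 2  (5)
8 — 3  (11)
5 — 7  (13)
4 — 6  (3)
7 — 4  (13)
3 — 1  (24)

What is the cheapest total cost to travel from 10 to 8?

43

Settle nodes by increasing distance from 10:
10: 0
1: 19  (via 10)
2: 24  (via 1)
6: 27  (via 1)
4: 30  (via 6)
3: 32  (via 4)
7: 43  (via 4)
8: 43  (via 3)
Shortest route: 10 → 1 → 6 → 4 → 3 → 8 = 43.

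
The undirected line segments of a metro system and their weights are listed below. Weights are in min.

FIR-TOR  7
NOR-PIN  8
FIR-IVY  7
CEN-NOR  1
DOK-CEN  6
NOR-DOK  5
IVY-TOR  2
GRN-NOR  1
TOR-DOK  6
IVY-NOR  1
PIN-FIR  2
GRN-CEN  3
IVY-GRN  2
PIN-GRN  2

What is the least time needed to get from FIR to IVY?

6 min

Enumerating some paths:
FIR - PIN - GRN - IVY: 2+2+2 = 6
FIR - TOR - IVY: 7+2 = 9
FIR - IVY: 7 = 7
The minimum is 6 min via FIR - PIN - GRN - IVY.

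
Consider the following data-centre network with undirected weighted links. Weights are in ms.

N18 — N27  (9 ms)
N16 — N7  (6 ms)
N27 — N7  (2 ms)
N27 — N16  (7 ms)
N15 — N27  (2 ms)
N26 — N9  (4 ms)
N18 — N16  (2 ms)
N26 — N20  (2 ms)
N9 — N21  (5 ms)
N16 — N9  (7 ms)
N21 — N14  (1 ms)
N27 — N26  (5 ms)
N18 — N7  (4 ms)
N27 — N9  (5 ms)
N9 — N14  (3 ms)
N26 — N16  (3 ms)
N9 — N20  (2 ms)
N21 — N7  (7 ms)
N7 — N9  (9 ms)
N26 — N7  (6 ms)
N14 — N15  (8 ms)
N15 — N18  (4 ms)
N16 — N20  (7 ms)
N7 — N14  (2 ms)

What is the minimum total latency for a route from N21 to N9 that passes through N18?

Shortest N21→N18: N21 → N14 → N7 → N18 = 7
Shortest N18→N9: N18 → N16 → N9 = 9
Total via N18: 7 + 9 = 16 ms.

16 ms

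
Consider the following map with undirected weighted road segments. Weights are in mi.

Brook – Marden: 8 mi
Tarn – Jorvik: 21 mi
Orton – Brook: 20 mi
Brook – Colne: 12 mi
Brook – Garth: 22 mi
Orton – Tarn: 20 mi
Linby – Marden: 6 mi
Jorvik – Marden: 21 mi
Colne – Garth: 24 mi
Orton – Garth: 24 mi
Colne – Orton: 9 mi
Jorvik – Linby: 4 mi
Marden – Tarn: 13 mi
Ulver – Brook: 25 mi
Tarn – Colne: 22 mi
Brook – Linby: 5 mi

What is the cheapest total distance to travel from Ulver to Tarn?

46 mi

Candidate routes:
Ulver - Brook - Linby - Marden - Tarn: 25+5+6+13 = 49
Ulver - Brook - Linby - Jorvik - Tarn: 25+5+4+21 = 55
Ulver - Brook - Colne - Tarn: 25+12+22 = 59
Ulver - Brook - Marden - Tarn: 25+8+13 = 46
Cheapest is Ulver - Brook - Marden - Tarn at 46 mi.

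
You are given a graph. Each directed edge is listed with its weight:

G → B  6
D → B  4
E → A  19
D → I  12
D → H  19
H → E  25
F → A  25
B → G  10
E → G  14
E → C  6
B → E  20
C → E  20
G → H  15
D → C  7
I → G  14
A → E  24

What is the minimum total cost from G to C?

Settle nodes by increasing distance from G:
G: 0
B: 6  (via G)
H: 15  (via G)
E: 26  (via B)
C: 32  (via E)
Shortest route: G → B → E → C = 32.

32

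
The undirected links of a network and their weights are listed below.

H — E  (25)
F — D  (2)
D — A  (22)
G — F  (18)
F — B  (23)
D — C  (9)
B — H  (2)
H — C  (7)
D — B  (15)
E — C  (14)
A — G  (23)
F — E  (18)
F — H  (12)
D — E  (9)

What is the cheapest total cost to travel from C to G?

Candidate routes:
C - E - D - F - G: 14+9+2+18 = 43
C - H - B - D - F - G: 7+2+15+2+18 = 44
C - H - F - G: 7+12+18 = 37
C - D - F - G: 9+2+18 = 29
Cheapest is C - D - F - G at 29.

29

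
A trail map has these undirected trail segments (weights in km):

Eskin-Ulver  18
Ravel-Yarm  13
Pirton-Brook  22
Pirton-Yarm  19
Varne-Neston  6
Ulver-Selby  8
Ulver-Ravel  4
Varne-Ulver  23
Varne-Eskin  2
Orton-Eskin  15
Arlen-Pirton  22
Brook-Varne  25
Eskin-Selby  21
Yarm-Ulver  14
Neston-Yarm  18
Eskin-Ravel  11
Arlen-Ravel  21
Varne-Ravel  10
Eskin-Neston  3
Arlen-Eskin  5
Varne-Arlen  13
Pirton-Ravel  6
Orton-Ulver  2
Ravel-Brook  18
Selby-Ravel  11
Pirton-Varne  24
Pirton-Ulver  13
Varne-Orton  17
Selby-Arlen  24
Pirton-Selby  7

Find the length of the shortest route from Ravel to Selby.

Enumerating some paths:
Ravel → Ulver → Selby: 4+8 = 12
Ravel → Ulver → Pirton → Selby: 4+13+7 = 24
Ravel → Selby: 11 = 11
Ravel → Pirton → Selby: 6+7 = 13
The minimum is 11 km via Ravel → Selby.

11 km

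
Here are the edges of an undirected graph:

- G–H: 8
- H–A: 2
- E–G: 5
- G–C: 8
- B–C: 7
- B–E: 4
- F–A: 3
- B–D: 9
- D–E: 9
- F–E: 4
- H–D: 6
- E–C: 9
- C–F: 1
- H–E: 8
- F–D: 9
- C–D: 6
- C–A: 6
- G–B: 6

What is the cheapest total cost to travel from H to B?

12

Settle nodes by increasing distance from H:
H: 0
A: 2  (via H)
F: 5  (via A)
C: 6  (via F)
D: 6  (via H)
E: 8  (via H)
G: 8  (via H)
B: 12  (via E)
Shortest route: H → E → B = 12.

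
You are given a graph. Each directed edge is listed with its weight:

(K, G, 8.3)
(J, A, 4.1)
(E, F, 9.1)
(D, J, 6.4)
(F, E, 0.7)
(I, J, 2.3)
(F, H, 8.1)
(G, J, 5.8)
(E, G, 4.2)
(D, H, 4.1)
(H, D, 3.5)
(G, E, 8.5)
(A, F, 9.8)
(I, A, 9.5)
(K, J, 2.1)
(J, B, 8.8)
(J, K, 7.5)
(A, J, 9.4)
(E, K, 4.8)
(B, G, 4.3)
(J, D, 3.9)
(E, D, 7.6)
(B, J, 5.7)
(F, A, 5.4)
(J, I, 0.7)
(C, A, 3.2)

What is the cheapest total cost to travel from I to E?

Compare a few routes:
I → J → B → G → E: 2.3+8.8+4.3+8.5 = 23.9
I → J → A → F → E: 2.3+4.1+9.8+0.7 = 16.9
I → A → F → E: 9.5+9.8+0.7 = 20
I → J → K → G → E: 2.3+7.5+8.3+8.5 = 26.6
Cheapest is I → J → A → F → E at 16.9.

16.9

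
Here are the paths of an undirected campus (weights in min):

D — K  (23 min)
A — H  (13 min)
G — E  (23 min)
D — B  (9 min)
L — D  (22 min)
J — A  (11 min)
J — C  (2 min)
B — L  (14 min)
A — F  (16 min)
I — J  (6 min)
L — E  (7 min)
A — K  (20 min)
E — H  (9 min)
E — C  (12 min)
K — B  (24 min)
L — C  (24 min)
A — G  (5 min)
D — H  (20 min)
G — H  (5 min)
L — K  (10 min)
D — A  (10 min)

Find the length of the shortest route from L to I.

27 min

Compare a few routes:
L → E → H → A → J → I: 7+9+13+11+6 = 46
L → E → C → J → I: 7+12+2+6 = 27
L → E → H → G → A → J → I: 7+9+5+5+11+6 = 43
L → C → J → I: 24+2+6 = 32
The minimum is 27 min via L → E → C → J → I.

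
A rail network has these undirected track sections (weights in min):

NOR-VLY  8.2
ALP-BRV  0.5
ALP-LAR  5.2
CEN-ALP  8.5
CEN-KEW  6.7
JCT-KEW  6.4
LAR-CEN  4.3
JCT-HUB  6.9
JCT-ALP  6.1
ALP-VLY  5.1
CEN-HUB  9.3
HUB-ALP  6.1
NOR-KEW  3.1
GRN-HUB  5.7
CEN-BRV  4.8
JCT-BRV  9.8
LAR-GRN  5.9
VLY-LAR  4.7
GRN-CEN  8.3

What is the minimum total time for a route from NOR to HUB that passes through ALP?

Shortest NOR→ALP: NOR → VLY → ALP = 13.3
Shortest ALP→HUB: ALP → HUB = 6.1
Total via ALP: 13.3 + 6.1 = 19.4 min.

19.4 min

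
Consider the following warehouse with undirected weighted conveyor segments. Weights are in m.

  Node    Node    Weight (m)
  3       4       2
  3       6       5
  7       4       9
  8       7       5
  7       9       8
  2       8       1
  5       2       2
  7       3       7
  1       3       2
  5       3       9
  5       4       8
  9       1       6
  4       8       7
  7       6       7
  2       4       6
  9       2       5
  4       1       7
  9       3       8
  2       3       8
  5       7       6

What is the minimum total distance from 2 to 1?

10 m

Running Dijkstra from 2:
2: 0
8: 1  (via 2)
5: 2  (via 2)
9: 5  (via 2)
4: 6  (via 2)
7: 6  (via 8)
3: 8  (via 2)
1: 10  (via 3)
Shortest route: 2 → 3 → 1 = 10 m.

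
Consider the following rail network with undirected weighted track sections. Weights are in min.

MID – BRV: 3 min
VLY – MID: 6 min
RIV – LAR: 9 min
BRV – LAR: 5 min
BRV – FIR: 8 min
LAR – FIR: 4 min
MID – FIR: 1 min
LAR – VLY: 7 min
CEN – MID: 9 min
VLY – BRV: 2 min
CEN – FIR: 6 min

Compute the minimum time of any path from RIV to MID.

14 min

Enumerating some paths:
RIV - LAR - VLY - BRV - MID: 9+7+2+3 = 21
RIV - LAR - BRV - MID: 9+5+3 = 17
RIV - LAR - VLY - MID: 9+7+6 = 22
RIV - LAR - FIR - MID: 9+4+1 = 14
Cheapest is RIV - LAR - FIR - MID at 14 min.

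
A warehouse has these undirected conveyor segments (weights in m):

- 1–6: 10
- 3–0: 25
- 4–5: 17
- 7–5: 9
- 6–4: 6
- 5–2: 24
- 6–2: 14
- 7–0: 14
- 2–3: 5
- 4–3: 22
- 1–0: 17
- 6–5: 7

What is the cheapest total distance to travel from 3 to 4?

Compare a few routes:
3 → 2 → 6 → 4: 5+14+6 = 25
3 → 2 → 5 → 6 → 4: 5+24+7+6 = 42
3 → 4: 22 = 22
3 → 2 → 6 → 5 → 4: 5+14+7+17 = 43
Cheapest is 3 → 4 at 22 m.

22 m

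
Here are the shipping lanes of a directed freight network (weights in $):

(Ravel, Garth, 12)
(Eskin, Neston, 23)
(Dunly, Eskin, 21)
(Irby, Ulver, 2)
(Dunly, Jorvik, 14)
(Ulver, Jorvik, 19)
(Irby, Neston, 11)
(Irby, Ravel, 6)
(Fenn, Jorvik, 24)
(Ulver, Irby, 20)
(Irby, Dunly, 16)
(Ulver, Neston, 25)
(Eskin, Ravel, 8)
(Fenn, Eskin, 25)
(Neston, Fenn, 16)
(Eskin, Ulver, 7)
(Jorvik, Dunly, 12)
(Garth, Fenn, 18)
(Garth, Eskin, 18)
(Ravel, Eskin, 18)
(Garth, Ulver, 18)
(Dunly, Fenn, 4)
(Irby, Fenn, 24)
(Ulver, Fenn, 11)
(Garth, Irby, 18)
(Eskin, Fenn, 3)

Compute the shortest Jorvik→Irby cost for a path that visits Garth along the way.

$71

Best Jorvik to Garth: Jorvik–Dunly–Eskin–Ravel–Garth costing 53
Shortest Garth→Irby: Garth–Irby = 18
Total via Garth: 53 + 18 = $71.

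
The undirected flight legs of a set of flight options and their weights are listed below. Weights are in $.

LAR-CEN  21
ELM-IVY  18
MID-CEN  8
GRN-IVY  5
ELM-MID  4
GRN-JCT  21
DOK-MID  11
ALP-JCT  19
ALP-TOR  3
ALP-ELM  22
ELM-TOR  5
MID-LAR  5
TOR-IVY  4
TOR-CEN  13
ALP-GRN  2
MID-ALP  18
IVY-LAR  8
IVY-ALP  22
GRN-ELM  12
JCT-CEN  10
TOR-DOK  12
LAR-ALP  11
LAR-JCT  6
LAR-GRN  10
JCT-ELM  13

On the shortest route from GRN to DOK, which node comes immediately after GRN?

Enumerating some paths:
GRN → ALP → TOR → DOK: 2+3+12 = 17
GRN → IVY → TOR → DOK: 5+4+12 = 21
Cheapest is GRN → ALP → TOR → DOK at $17.
So from GRN the first move is to ALP.

ALP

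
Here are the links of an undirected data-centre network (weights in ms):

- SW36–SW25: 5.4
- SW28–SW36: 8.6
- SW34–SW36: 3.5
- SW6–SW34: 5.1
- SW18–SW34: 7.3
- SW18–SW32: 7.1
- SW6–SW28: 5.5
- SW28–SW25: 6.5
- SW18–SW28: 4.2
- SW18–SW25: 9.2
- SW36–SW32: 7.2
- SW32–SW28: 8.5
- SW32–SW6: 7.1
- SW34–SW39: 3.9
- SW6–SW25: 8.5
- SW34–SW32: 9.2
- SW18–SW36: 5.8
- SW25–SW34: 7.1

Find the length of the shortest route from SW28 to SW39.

14.5 ms

Candidate routes:
SW28 → SW18 → SW34 → SW39: 4.2+7.3+3.9 = 15.4
SW28 → SW36 → SW34 → SW39: 8.6+3.5+3.9 = 16
SW28 → SW6 → SW34 → SW39: 5.5+5.1+3.9 = 14.5
Cheapest is SW28 → SW6 → SW34 → SW39 at 14.5 ms.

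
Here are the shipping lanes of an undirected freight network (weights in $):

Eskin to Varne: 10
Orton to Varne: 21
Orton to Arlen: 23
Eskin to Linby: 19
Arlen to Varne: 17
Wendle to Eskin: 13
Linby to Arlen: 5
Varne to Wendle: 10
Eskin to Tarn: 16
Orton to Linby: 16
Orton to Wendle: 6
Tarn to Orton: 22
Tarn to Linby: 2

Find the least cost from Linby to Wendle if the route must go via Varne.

Shortest Linby→Varne: Linby–Arlen–Varne = 22
Shortest Varne→Wendle: Varne–Wendle = 10
Total via Varne: 22 + 10 = $32.

$32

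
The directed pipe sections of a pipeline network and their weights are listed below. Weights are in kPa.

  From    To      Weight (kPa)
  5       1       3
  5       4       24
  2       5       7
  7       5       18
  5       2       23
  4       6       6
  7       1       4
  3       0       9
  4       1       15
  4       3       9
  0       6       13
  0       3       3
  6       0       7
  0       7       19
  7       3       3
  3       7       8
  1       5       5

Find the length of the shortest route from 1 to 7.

Enumerating some paths:
1 → 5 → 4 → 6 → 0 → 3 → 7: 5+24+6+7+3+8 = 53
1 → 5 → 4 → 6 → 0 → 7: 5+24+6+7+19 = 61
1 → 5 → 4 → 3 → 7: 5+24+9+8 = 46
Cheapest is 1 → 5 → 4 → 3 → 7 at 46 kPa.

46 kPa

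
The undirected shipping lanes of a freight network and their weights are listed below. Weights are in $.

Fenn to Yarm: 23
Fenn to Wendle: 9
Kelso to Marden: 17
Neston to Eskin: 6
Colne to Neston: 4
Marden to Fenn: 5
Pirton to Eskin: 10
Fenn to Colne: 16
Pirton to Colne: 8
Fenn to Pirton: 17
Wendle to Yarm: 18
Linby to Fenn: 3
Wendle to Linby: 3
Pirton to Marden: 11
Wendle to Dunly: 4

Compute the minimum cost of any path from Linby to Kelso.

$25

Compare a few routes:
Linby–Fenn–Marden–Kelso: 3+5+17 = 25
Linby–Wendle–Fenn–Marden–Kelso: 3+9+5+17 = 34
The minimum is $25 via Linby–Fenn–Marden–Kelso.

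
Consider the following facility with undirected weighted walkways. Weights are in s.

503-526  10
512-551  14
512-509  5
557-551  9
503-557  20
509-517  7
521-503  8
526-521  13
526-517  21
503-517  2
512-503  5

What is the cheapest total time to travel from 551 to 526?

29 s

Running Dijkstra from 551:
551: 0
557: 9  (via 551)
512: 14  (via 551)
509: 19  (via 512)
503: 19  (via 512)
517: 21  (via 503)
521: 27  (via 503)
526: 29  (via 503)
Shortest route: 551 → 512 → 503 → 526 = 29 s.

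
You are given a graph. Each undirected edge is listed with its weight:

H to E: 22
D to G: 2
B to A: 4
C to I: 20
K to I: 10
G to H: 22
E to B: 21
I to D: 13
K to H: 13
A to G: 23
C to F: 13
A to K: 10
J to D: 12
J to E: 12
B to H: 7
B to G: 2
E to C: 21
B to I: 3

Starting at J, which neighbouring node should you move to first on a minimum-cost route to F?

Candidate routes:
J–D–G–B–I–C–F: 12+2+2+3+20+13 = 52
J–E–C–F: 12+21+13 = 46
J–D–I–C–F: 12+13+20+13 = 58
The minimum is 46 via J–E–C–F.
So from J the first move is to E.

E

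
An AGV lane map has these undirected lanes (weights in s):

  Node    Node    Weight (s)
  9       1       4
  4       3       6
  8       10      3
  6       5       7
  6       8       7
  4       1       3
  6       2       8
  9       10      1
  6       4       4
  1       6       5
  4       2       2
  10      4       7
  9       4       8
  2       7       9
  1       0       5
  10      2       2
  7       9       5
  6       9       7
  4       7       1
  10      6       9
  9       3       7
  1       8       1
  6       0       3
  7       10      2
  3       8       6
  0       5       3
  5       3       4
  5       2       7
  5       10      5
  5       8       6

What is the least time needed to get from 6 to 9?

Settle nodes by increasing distance from 6:
6: 0
0: 3  (via 6)
4: 4  (via 6)
1: 5  (via 6)
7: 5  (via 4)
2: 6  (via 4)
5: 6  (via 0)
8: 6  (via 1)
9: 7  (via 6)
Shortest route: 6–9 = 7 s.

7 s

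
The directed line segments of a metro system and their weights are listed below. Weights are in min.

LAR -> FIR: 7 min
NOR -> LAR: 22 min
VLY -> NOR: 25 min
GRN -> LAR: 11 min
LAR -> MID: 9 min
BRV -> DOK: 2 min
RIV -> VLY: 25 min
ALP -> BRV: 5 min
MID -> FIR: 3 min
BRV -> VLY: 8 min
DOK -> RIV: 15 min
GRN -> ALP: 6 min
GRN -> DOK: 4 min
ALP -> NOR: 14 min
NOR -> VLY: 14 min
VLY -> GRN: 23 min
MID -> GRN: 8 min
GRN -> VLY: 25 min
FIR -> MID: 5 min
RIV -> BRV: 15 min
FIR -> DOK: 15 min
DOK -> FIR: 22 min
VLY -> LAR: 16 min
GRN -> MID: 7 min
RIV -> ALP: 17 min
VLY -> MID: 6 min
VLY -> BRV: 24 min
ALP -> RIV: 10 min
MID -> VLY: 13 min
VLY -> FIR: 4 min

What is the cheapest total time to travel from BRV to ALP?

28 min

Running Dijkstra from BRV:
BRV: 0
DOK: 2  (via BRV)
VLY: 8  (via BRV)
FIR: 12  (via VLY)
MID: 14  (via VLY)
RIV: 17  (via DOK)
GRN: 22  (via MID)
LAR: 24  (via VLY)
ALP: 28  (via GRN)
Shortest route: BRV–VLY–MID–GRN–ALP = 28 min.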